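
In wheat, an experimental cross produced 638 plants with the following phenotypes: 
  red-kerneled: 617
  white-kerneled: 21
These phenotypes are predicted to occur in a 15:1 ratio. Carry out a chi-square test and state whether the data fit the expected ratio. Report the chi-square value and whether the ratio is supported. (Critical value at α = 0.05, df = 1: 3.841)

9.530; not consistent

Total ratio parts = 16. Expected numbers out of 638:
  red-kerneled: 638 × 15/16 = 598.125
  white-kerneled: 638 × 1/16 = 39.875
χ² = Σ (O − E)² / E
  red-kerneled: (617 − 598.125)² / 598.125 = 0.5956
  white-kerneled: (21 − 39.875)² / 39.875 = 8.9346
χ² = 0.5956 + 8.9346 = 9.5302 ≈ 9.530
Degrees of freedom = 2 − 1 = 1; critical value at α = 0.05 is 3.841.
Since 9.530 > 3.841, we reject the null hypothesis — the data do not fit the 15:1 ratio.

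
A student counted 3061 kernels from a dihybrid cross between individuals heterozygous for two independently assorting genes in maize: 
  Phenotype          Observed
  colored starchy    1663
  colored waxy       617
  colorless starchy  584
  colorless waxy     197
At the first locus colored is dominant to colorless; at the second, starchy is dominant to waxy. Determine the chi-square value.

5.585

A dihybrid F₂ with independent assortment and complete dominance at both loci gives a 9:3:3:1 phenotypic ratio.
Total ratio parts = 16. Expected numbers out of 3061:
  colored starchy: 3061 × 9/16 = 1721.8125
  colored waxy: 3061 × 3/16 = 573.9375
  colorless starchy: 3061 × 3/16 = 573.9375
  colorless waxy: 3061 × 1/16 = 191.3125
χ² = Σ (O − E)² / E
  colored starchy: (1663 − 1721.8125)² / 1721.8125 = 2.0089
  colored waxy: (617 − 573.9375)² / 573.9375 = 3.2310
  colorless starchy: (584 − 573.9375)² / 573.9375 = 0.1764
  colorless waxy: (197 − 191.3125)² / 191.3125 = 0.1691
χ² = 2.0089 + 3.2310 + 0.1764 + 0.1691 = 5.5854 ≈ 5.585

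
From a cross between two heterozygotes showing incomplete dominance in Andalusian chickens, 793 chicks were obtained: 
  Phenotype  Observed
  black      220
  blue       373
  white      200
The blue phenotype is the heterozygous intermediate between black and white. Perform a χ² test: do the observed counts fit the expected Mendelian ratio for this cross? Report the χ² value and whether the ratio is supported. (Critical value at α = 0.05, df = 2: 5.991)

3.794; consistent

With incomplete dominance, a heterozygote × heterozygote cross gives a 1:2:1 phenotypic ratio.
Under the 1:2:1 hypothesis (Σ ratio = 4, N = 793):
  black: 793 × 1/4 = 198.25
  blue: 793 × 2/4 = 396.5
  white: 793 × 1/4 = 198.25
χ² = Σ (O − E)² / E
  black: (220 − 198.25)² / 198.25 = 2.3862
  blue: (373 − 396.5)² / 396.5 = 1.3928
  white: (200 − 198.25)² / 198.25 = 0.0154
χ² = 2.3862 + 1.3928 + 0.0154 = 3.7944 ≈ 3.794
Degrees of freedom = 3 − 1 = 2; critical value at α = 0.05 is 5.991.
Since 3.794 < 5.991, we fail to reject the null hypothesis — the data are consistent with the 1:2:1 ratio.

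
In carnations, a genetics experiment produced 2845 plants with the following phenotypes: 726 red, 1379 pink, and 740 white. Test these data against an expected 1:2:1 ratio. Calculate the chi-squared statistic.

2.798

Total ratio parts = 4. Expected numbers out of 2845:
  red: 2845 × 1/4 = 711.25
  pink: 2845 × 2/4 = 1422.5
  white: 2845 × 1/4 = 711.25
χ² = Σ (O − E)² / E
  red: (726 − 711.25)² / 711.25 = 0.3059
  pink: (1379 − 1422.5)² / 1422.5 = 1.3302
  white: (740 − 711.25)² / 711.25 = 1.1621
χ² = 0.3059 + 1.3302 + 1.1621 = 2.7982 ≈ 2.798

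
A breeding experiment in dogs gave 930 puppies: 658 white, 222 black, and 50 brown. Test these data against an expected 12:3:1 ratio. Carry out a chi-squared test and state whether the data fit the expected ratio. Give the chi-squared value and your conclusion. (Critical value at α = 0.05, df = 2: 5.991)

Under the 12:3:1 hypothesis (Σ ratio = 16, N = 930):
  white: 930 × 12/16 = 697.5
  black: 930 × 3/16 = 174.375
  brown: 930 × 1/16 = 58.125
χ² = Σ (O − E)² / E
  white: (658 − 697.5)² / 697.5 = 2.2369
  black: (222 − 174.375)² / 174.375 = 13.0073
  brown: (50 − 58.125)² / 58.125 = 1.1358
χ² = 2.2369 + 13.0073 + 1.1358 = 16.380
Degrees of freedom = 3 − 1 = 2; critical value at α = 0.05 is 5.991.
Since 16.380 > 5.991, we reject the null hypothesis — the data do not fit the 12:3:1 ratio.

16.380; not consistent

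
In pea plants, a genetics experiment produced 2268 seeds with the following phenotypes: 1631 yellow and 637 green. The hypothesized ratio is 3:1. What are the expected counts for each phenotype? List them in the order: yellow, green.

1701, 567

Under the 3:1 hypothesis (Σ ratio = 4, N = 2268):
  yellow: 2268 × 3/4 = 1701
  green: 2268 × 1/4 = 567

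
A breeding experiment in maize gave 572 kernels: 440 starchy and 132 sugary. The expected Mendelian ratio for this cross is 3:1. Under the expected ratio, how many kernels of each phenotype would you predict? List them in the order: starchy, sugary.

Total ratio parts = 4. Expected numbers out of 572:
  starchy: 572 × 3/4 = 429
  sugary: 572 × 1/4 = 143

429, 143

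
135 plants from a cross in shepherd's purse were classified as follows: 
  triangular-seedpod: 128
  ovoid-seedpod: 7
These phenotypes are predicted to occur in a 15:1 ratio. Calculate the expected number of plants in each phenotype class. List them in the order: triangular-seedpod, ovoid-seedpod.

Total ratio parts = 16. Expected numbers out of 135:
  triangular-seedpod: 135 × 15/16 = 126.5625
  ovoid-seedpod: 135 × 1/16 = 8.4375

126.5625, 8.4375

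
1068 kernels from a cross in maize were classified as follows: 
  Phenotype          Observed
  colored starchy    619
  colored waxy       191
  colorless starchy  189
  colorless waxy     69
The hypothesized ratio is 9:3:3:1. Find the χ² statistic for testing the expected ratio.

1.690

Under the 9:3:3:1 hypothesis (Σ ratio = 16, N = 1068):
  colored starchy: 1068 × 9/16 = 600.75
  colored waxy: 1068 × 3/16 = 200.25
  colorless starchy: 1068 × 3/16 = 200.25
  colorless waxy: 1068 × 1/16 = 66.75
χ² = Σ (O − E)² / E
  colored starchy: (619 − 600.75)² / 600.75 = 0.5544
  colored waxy: (191 − 200.25)² / 200.25 = 0.4273
  colorless starchy: (189 − 200.25)² / 200.25 = 0.6320
  colorless waxy: (69 − 66.75)² / 66.75 = 0.0758
χ² = 0.5544 + 0.4273 + 0.6320 + 0.0758 = 1.6895 ≈ 1.690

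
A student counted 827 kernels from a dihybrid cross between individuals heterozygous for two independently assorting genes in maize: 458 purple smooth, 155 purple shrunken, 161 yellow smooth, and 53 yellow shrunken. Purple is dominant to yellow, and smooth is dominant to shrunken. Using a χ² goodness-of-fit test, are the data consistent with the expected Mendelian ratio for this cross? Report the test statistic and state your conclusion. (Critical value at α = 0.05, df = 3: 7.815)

A dihybrid F₂ with independent assortment and complete dominance at both loci gives a 9:3:3:1 phenotypic ratio.
Expected counts for N = 827 under a 9:3:3:1 ratio (total parts = 16):
  purple smooth: 827 × 9/16 = 465.1875
  purple shrunken: 827 × 3/16 = 155.0625
  yellow smooth: 827 × 3/16 = 155.0625
  yellow shrunken: 827 × 1/16 = 51.6875
χ² = Σ (O − E)² / E
  purple smooth: (458 − 465.1875)² / 465.1875 = 0.1111
  purple shrunken: (155 − 155.0625)² / 155.0625 = 0.0000
  yellow smooth: (161 − 155.0625)² / 155.0625 = 0.2274
  yellow shrunken: (53 − 51.6875)² / 51.6875 = 0.0333
χ² = 0.1111 + 0.0000 + 0.2274 + 0.0333 = 0.3718 ≈ 0.372
Degrees of freedom = 4 − 1 = 3; critical value at α = 0.05 is 7.815.
Since 0.372 < 7.815, we fail to reject the null hypothesis — the data are consistent with the 9:3:3:1 ratio.

0.372; consistent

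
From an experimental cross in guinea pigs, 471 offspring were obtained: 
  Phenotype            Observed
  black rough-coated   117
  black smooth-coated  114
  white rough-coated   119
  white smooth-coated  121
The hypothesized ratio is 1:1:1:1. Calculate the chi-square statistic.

Total ratio parts = 4. Expected numbers out of 471:
  black rough-coated: 471 × 1/4 = 117.75
  black smooth-coated: 471 × 1/4 = 117.75
  white rough-coated: 471 × 1/4 = 117.75
  white smooth-coated: 471 × 1/4 = 117.75
χ² = Σ (O − E)² / E
  black rough-coated: (117 − 117.75)² / 117.75 = 0.0048
  black smooth-coated: (114 − 117.75)² / 117.75 = 0.1194
  white rough-coated: (119 − 117.75)² / 117.75 = 0.0133
  white smooth-coated: (121 − 117.75)² / 117.75 = 0.0897
χ² = 0.0048 + 0.1194 + 0.0133 + 0.0897 = 0.2272 ≈ 0.227

0.227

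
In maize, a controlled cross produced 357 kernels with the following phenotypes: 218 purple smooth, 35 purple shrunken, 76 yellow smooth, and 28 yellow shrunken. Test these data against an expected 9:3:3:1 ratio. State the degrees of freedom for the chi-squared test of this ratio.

3

A goodness-of-fit test with 4 phenotype classes has df = 4 − 1 = 3.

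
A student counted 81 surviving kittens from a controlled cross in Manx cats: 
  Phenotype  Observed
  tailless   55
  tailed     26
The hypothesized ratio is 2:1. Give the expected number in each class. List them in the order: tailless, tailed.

54, 27

The 2:1 ratio has 3 parts, so with N = 81 the expected counts are:
  tailless: 81 × 2/3 = 54
  tailed: 81 × 1/3 = 27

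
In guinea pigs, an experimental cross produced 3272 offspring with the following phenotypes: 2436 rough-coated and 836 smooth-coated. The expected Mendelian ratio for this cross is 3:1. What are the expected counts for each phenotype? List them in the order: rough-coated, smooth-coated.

2454, 818

The 3:1 ratio has 4 parts, so with N = 3272 the expected counts are:
  rough-coated: 3272 × 3/4 = 2454
  smooth-coated: 3272 × 1/4 = 818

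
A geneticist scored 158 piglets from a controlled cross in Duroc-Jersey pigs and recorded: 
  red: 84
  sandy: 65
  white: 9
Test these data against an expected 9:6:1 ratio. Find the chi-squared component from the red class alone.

Expected counts for N = 158 under a 9:6:1 ratio (total parts = 16):
  red: 158 × 9/16 = 88.875
  sandy: 158 × 6/16 = 59.25
  white: 158 × 1/16 = 9.875
Contribution of red: (84 − 88.875)² / 88.875 = 0.2674

0.267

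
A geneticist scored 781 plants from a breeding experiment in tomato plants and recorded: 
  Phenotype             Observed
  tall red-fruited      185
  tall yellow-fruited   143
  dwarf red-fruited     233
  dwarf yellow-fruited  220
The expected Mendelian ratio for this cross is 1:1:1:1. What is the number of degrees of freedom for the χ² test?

A goodness-of-fit test with 4 phenotype classes has df = 4 − 1 = 3.

3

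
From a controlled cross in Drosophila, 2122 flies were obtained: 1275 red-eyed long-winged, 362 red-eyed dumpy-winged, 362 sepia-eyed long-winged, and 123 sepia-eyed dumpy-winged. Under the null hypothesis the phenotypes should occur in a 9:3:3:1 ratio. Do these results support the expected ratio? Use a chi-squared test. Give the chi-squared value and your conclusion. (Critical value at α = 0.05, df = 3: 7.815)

Total ratio parts = 16. Expected numbers out of 2122:
  red-eyed long-winged: 2122 × 9/16 = 1193.625
  red-eyed dumpy-winged: 2122 × 3/16 = 397.875
  sepia-eyed long-winged: 2122 × 3/16 = 397.875
  sepia-eyed dumpy-winged: 2122 × 1/16 = 132.625
χ² = Σ (O − E)² / E
  red-eyed long-winged: (1275 − 1193.625)² / 1193.625 = 5.5477
  red-eyed dumpy-winged: (362 − 397.875)² / 397.875 = 3.2347
  sepia-eyed long-winged: (362 − 397.875)² / 397.875 = 3.2347
  sepia-eyed dumpy-winged: (123 − 132.625)² / 132.625 = 0.6985
χ² = 5.5477 + 3.2347 + 3.2347 + 0.6985 = 12.7156 ≈ 12.716
Degrees of freedom = 4 − 1 = 3; critical value at α = 0.05 is 7.815.
Since 12.716 > 7.815, we reject the null hypothesis — the data do not fit the 9:3:3:1 ratio.

12.716; not consistent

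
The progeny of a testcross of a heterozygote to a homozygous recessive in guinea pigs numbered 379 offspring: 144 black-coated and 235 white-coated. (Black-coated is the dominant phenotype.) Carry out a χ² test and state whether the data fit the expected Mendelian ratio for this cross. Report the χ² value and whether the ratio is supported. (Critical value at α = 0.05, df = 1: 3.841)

A testcross of a heterozygote (Aa × aa) gives a 1:1 phenotypic ratio.
Expected counts for N = 379 under a 1:1 ratio (total parts = 2):
  black-coated: 379 × 1/2 = 189.5
  white-coated: 379 × 1/2 = 189.5
χ² = Σ (O − E)² / E
  black-coated: (144 − 189.5)² / 189.5 = 10.9248
  white-coated: (235 − 189.5)² / 189.5 = 10.9248
χ² = 10.9248 + 10.9248 = 21.8496 ≈ 21.850
Degrees of freedom = 2 − 1 = 1; critical value at α = 0.05 is 3.841.
Since 21.850 > 3.841, we reject the null hypothesis — the data do not fit the 1:1 ratio.

21.850; not consistent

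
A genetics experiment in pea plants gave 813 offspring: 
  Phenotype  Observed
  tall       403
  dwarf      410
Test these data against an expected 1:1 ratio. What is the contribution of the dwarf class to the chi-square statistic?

Expected counts for N = 813 under a 1:1 ratio (total parts = 2):
  tall: 813 × 1/2 = 406.5
  dwarf: 813 × 1/2 = 406.5
Contribution of dwarf: (410 − 406.5)² / 406.5 = 0.0301

0.030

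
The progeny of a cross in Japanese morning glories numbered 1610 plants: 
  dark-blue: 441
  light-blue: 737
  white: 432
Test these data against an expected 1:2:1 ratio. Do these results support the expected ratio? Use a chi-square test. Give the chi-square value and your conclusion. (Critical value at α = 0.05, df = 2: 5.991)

Under the 1:2:1 hypothesis (Σ ratio = 4, N = 1610):
  dark-blue: 1610 × 1/4 = 402.5
  light-blue: 1610 × 2/4 = 805
  white: 1610 × 1/4 = 402.5
χ² = Σ (O − E)² / E
  dark-blue: (441 − 402.5)² / 402.5 = 3.6826
  light-blue: (737 − 805)² / 805 = 5.7441
  white: (432 − 402.5)² / 402.5 = 2.1621
χ² = 3.6826 + 5.7441 + 2.1621 = 11.5888 ≈ 11.589
Degrees of freedom = 3 − 1 = 2; critical value at α = 0.05 is 5.991.
Since 11.589 > 5.991, we reject the null hypothesis — the data do not fit the 1:2:1 ratio.

11.589; not consistent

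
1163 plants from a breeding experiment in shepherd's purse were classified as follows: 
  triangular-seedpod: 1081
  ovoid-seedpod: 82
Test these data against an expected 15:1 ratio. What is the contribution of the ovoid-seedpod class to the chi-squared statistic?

1.193

Expected counts for N = 1163 under a 15:1 ratio (total parts = 16):
  triangular-seedpod: 1163 × 15/16 = 1090.3125
  ovoid-seedpod: 1163 × 1/16 = 72.6875
Contribution of ovoid-seedpod: (82 − 72.6875)² / 72.6875 = 1.1931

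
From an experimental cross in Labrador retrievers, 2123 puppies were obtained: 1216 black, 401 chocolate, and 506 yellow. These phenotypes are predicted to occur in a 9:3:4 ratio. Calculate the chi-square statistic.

1.574

Total ratio parts = 16. Expected numbers out of 2123:
  black: 2123 × 9/16 = 1194.1875
  chocolate: 2123 × 3/16 = 398.0625
  yellow: 2123 × 4/16 = 530.75
χ² = Σ (O − E)² / E
  black: (1216 − 1194.1875)² / 1194.1875 = 0.3984
  chocolate: (401 − 398.0625)² / 398.0625 = 0.0217
  yellow: (506 − 530.75)² / 530.75 = 1.1541
χ² = 0.3984 + 0.0217 + 1.1541 = 1.5742 ≈ 1.574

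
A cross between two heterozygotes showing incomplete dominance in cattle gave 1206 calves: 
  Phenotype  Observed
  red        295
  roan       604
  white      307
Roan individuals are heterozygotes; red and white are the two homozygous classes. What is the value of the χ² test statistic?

With incomplete dominance, a heterozygote × heterozygote cross gives a 1:2:1 phenotypic ratio.
The 1:2:1 ratio has 4 parts, so with N = 1206 the expected counts are:
  red: 1206 × 1/4 = 301.5
  roan: 1206 × 2/4 = 603
  white: 1206 × 1/4 = 301.5
χ² = Σ (O − E)² / E
  red: (295 − 301.5)² / 301.5 = 0.1401
  roan: (604 − 603)² / 603 = 0.0017
  white: (307 − 301.5)² / 301.5 = 0.1003
χ² = 0.1401 + 0.0017 + 0.1003 = 0.2421 ≈ 0.242

0.242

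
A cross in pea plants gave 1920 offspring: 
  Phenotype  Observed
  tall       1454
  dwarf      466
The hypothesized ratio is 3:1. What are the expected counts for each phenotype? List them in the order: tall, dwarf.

1440, 480

Under the 3:1 hypothesis (Σ ratio = 4, N = 1920):
  tall: 1920 × 3/4 = 1440
  dwarf: 1920 × 1/4 = 480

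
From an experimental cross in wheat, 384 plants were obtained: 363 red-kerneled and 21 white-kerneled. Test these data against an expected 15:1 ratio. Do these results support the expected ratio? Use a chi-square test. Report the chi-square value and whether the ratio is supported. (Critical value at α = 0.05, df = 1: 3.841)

Total ratio parts = 16. Expected numbers out of 384:
  red-kerneled: 384 × 15/16 = 360
  white-kerneled: 384 × 1/16 = 24
χ² = Σ (O − E)² / E
  red-kerneled: (363 − 360)² / 360 = 0.0250
  white-kerneled: (21 − 24)² / 24 = 0.3750
χ² = 0.0250 + 0.3750 = 0.400
Degrees of freedom = 2 − 1 = 1; critical value at α = 0.05 is 3.841.
Since 0.400 < 3.841, we fail to reject the null hypothesis — the data are consistent with the 15:1 ratio.

0.400; consistent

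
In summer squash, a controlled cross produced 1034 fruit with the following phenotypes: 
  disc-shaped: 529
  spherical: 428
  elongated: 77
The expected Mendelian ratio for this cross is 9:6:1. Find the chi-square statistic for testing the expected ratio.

11.309

Under the 9:6:1 hypothesis (Σ ratio = 16, N = 1034):
  disc-shaped: 1034 × 9/16 = 581.625
  spherical: 1034 × 6/16 = 387.75
  elongated: 1034 × 1/16 = 64.625
χ² = Σ (O − E)² / E
  disc-shaped: (529 − 581.625)² / 581.625 = 4.7615
  spherical: (428 − 387.75)² / 387.75 = 4.1781
  elongated: (77 − 64.625)² / 64.625 = 2.3697
χ² = 4.7615 + 4.1781 + 2.3697 = 11.3093 ≈ 11.309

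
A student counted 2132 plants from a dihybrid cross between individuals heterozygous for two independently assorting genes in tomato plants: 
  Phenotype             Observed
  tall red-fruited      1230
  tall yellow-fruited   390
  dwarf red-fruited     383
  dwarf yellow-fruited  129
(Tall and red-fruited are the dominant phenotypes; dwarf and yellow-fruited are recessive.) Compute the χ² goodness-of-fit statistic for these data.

A dihybrid F₂ with independent assortment and complete dominance at both loci gives a 9:3:3:1 phenotypic ratio.
Expected counts for N = 2132 under a 9:3:3:1 ratio (total parts = 16):
  tall red-fruited: 2132 × 9/16 = 1199.25
  tall yellow-fruited: 2132 × 3/16 = 399.75
  dwarf red-fruited: 2132 × 3/16 = 399.75
  dwarf yellow-fruited: 2132 × 1/16 = 133.25
χ² = Σ (O − E)² / E
  tall red-fruited: (1230 − 1199.25)² / 1199.25 = 0.7885
  tall yellow-fruited: (390 − 399.75)² / 399.75 = 0.2378
  dwarf red-fruited: (383 − 399.75)² / 399.75 = 0.7018
  dwarf yellow-fruited: (129 − 133.25)² / 133.25 = 0.1356
χ² = 0.7885 + 0.2378 + 0.7018 + 0.1356 = 1.8637 ≈ 1.864

1.864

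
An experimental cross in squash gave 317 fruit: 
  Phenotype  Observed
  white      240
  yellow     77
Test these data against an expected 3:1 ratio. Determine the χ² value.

0.085

Expected counts for N = 317 under a 3:1 ratio (total parts = 4):
  white: 317 × 3/4 = 237.75
  yellow: 317 × 1/4 = 79.25
χ² = Σ (O − E)² / E
  white: (240 − 237.75)² / 237.75 = 0.0213
  yellow: (77 − 79.25)² / 79.25 = 0.0639
χ² = 0.0213 + 0.0639 = 0.0852 ≈ 0.085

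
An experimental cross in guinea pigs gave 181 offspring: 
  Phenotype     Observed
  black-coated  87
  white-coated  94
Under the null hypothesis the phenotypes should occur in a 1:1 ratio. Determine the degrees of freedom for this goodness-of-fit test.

1

A goodness-of-fit test with 2 phenotype classes has df = 2 − 1 = 1.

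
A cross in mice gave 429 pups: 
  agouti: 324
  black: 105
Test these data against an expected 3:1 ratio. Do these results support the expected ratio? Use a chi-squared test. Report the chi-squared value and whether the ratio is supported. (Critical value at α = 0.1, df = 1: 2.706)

0.063; consistent

The 3:1 ratio has 4 parts, so with N = 429 the expected counts are:
  agouti: 429 × 3/4 = 321.75
  black: 429 × 1/4 = 107.25
χ² = Σ (O − E)² / E
  agouti: (324 − 321.75)² / 321.75 = 0.0157
  black: (105 − 107.25)² / 107.25 = 0.0472
χ² = 0.0157 + 0.0472 = 0.0629 ≈ 0.063
Degrees of freedom = 2 − 1 = 1; critical value at α = 0.1 is 2.706.
Since 0.063 < 2.706, we fail to reject the null hypothesis — the data are consistent with the 3:1 ratio.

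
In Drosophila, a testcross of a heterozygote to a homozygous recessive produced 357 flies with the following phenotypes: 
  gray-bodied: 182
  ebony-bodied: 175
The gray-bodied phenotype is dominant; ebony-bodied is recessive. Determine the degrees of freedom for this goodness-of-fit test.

A testcross of a heterozygote (Aa × aa) gives a 1:1 phenotypic ratio.
A goodness-of-fit test with 2 phenotype classes has df = 2 − 1 = 1.

1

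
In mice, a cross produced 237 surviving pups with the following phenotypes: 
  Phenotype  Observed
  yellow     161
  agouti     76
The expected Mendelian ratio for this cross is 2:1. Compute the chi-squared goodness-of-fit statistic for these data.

The 2:1 ratio has 3 parts, so with N = 237 the expected counts are:
  yellow: 237 × 2/3 = 158
  agouti: 237 × 1/3 = 79
χ² = Σ (O − E)² / E
  yellow: (161 − 158)² / 158 = 0.0570
  agouti: (76 − 79)² / 79 = 0.1139
χ² = 0.0570 + 0.1139 = 0.1709 ≈ 0.171

0.171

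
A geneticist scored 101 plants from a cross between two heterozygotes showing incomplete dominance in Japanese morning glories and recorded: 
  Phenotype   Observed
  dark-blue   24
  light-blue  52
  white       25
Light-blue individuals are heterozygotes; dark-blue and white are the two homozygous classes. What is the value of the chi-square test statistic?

With incomplete dominance, a heterozygote × heterozygote cross gives a 1:2:1 phenotypic ratio.
The 1:2:1 ratio has 4 parts, so with N = 101 the expected counts are:
  dark-blue: 101 × 1/4 = 25.25
  light-blue: 101 × 2/4 = 50.5
  white: 101 × 1/4 = 25.25
χ² = Σ (O − E)² / E
  dark-blue: (24 − 25.25)² / 25.25 = 0.0619
  light-blue: (52 − 50.5)² / 50.5 = 0.0446
  white: (25 − 25.25)² / 25.25 = 0.0025
χ² = 0.0619 + 0.0446 + 0.0025 = 0.109

0.109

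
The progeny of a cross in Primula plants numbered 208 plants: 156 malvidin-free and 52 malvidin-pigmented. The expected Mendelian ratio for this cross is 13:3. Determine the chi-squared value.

5.333

Expected counts for N = 208 under a 13:3 ratio (total parts = 16):
  malvidin-free: 208 × 13/16 = 169
  malvidin-pigmented: 208 × 3/16 = 39
χ² = Σ (O − E)² / E
  malvidin-free: (156 − 169)² / 169 = 1.0000
  malvidin-pigmented: (52 − 39)² / 39 = 4.3333
χ² = 1.0000 + 4.3333 = 5.3333 ≈ 5.333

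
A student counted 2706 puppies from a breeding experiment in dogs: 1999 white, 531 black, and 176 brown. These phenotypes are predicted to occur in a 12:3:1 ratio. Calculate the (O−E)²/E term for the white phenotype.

0.458

Under the 12:3:1 hypothesis (Σ ratio = 16, N = 2706):
  white: 2706 × 12/16 = 2029.5
  black: 2706 × 3/16 = 507.375
  brown: 2706 × 1/16 = 169.125
Contribution of white: (1999 − 2029.5)² / 2029.5 = 0.4584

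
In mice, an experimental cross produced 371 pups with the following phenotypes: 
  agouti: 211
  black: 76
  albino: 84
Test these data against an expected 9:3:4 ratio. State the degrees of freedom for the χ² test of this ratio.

2

A goodness-of-fit test with 3 phenotype classes has df = 3 − 1 = 2.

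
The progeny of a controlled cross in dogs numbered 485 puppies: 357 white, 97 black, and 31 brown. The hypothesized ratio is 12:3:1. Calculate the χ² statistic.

Expected counts for N = 485 under a 12:3:1 ratio (total parts = 16):
  white: 485 × 12/16 = 363.75
  black: 485 × 3/16 = 90.9375
  brown: 485 × 1/16 = 30.3125
χ² = Σ (O − E)² / E
  white: (357 − 363.75)² / 363.75 = 0.1253
  black: (97 − 90.9375)² / 90.9375 = 0.4042
  brown: (31 − 30.3125)² / 30.3125 = 0.0156
χ² = 0.1253 + 0.4042 + 0.0156 = 0.5451 ≈ 0.545

0.545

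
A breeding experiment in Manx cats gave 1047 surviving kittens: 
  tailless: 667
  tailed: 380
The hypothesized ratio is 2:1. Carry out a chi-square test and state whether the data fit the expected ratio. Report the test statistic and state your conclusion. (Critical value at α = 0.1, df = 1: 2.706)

4.130; not consistent

Total ratio parts = 3. Expected numbers out of 1047:
  tailless: 1047 × 2/3 = 698
  tailed: 1047 × 1/3 = 349
χ² = Σ (O − E)² / E
  tailless: (667 − 698)² / 698 = 1.3768
  tailed: (380 − 349)² / 349 = 2.7536
χ² = 1.3768 + 2.7536 = 4.1304 ≈ 4.130
Degrees of freedom = 2 − 1 = 1; critical value at α = 0.1 is 2.706.
Since 4.130 > 2.706, we reject the null hypothesis — the data do not fit the 2:1 ratio.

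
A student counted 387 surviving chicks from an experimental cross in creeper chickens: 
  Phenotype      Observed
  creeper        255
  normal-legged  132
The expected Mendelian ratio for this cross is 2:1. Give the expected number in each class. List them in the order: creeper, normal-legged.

258, 129

Total ratio parts = 3. Expected numbers out of 387:
  creeper: 387 × 2/3 = 258
  normal-legged: 387 × 1/3 = 129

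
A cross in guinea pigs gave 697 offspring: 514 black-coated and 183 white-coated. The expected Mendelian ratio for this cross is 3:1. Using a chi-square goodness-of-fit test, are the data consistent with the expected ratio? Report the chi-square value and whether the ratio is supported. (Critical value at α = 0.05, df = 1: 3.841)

0.586; consistent

Under the 3:1 hypothesis (Σ ratio = 4, N = 697):
  black-coated: 697 × 3/4 = 522.75
  white-coated: 697 × 1/4 = 174.25
χ² = Σ (O − E)² / E
  black-coated: (514 − 522.75)² / 522.75 = 0.1465
  white-coated: (183 − 174.25)² / 174.25 = 0.4394
χ² = 0.1465 + 0.4394 = 0.5859 ≈ 0.586
Degrees of freedom = 2 − 1 = 1; critical value at α = 0.05 is 3.841.
Since 0.586 < 3.841, we fail to reject the null hypothesis — the data are consistent with the 3:1 ratio.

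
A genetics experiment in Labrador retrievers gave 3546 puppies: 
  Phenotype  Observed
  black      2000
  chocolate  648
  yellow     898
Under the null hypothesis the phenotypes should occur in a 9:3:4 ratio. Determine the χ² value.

Total ratio parts = 16. Expected numbers out of 3546:
  black: 3546 × 9/16 = 1994.625
  chocolate: 3546 × 3/16 = 664.875
  yellow: 3546 × 4/16 = 886.5
χ² = Σ (O − E)² / E
  black: (2000 − 1994.625)² / 1994.625 = 0.0145
  chocolate: (648 − 664.875)² / 664.875 = 0.4283
  yellow: (898 − 886.5)² / 886.5 = 0.1492
χ² = 0.0145 + 0.4283 + 0.1492 = 0.592

0.592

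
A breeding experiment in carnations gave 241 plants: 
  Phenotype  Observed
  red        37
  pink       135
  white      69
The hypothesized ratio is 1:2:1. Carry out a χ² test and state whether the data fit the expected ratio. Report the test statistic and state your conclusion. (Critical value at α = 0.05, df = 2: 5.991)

The 1:2:1 ratio has 4 parts, so with N = 241 the expected counts are:
  red: 241 × 1/4 = 60.25
  pink: 241 × 2/4 = 120.5
  white: 241 × 1/4 = 60.25
χ² = Σ (O − E)² / E
  red: (37 − 60.25)² / 60.25 = 8.9720
  pink: (135 − 120.5)² / 120.5 = 1.7448
  white: (69 − 60.25)² / 60.25 = 1.2707
χ² = 8.9720 + 1.7448 + 1.2707 = 11.9875 ≈ 11.988
Degrees of freedom = 3 − 1 = 2; critical value at α = 0.05 is 5.991.
Since 11.988 > 5.991, we reject the null hypothesis — the data do not fit the 1:2:1 ratio.

11.988; not consistent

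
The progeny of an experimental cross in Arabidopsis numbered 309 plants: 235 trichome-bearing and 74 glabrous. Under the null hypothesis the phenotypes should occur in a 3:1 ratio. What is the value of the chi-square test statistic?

0.182

Expected counts for N = 309 under a 3:1 ratio (total parts = 4):
  trichome-bearing: 309 × 3/4 = 231.75
  glabrous: 309 × 1/4 = 77.25
χ² = Σ (O − E)² / E
  trichome-bearing: (235 − 231.75)² / 231.75 = 0.0456
  glabrous: (74 − 77.25)² / 77.25 = 0.1367
χ² = 0.0456 + 0.1367 = 0.1823 ≈ 0.182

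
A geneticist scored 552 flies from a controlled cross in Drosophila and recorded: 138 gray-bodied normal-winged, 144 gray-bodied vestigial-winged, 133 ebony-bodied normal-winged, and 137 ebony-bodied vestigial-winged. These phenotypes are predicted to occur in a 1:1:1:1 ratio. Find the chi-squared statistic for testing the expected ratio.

Total ratio parts = 4. Expected numbers out of 552:
  gray-bodied normal-winged: 552 × 1/4 = 138
  gray-bodied vestigial-winged: 552 × 1/4 = 138
  ebony-bodied normal-winged: 552 × 1/4 = 138
  ebony-bodied vestigial-winged: 552 × 1/4 = 138
χ² = Σ (O − E)² / E
  gray-bodied normal-winged: (138 − 138)² / 138 = 0.0000
  gray-bodied vestigial-winged: (144 − 138)² / 138 = 0.2609
  ebony-bodied normal-winged: (133 − 138)² / 138 = 0.1812
  ebony-bodied vestigial-winged: (137 − 138)² / 138 = 0.0072
χ² = 0.0000 + 0.2609 + 0.1812 + 0.0072 = 0.4493 ≈ 0.449

0.449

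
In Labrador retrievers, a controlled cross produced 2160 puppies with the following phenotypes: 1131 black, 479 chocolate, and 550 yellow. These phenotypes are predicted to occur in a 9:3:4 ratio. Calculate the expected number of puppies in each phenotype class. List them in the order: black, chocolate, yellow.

1215, 405, 540

Total ratio parts = 16. Expected numbers out of 2160:
  black: 2160 × 9/16 = 1215
  chocolate: 2160 × 3/16 = 405
  yellow: 2160 × 4/16 = 540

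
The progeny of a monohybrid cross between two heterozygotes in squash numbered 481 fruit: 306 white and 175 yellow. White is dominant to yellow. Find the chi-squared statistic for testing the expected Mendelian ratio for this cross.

33.237

For a monohybrid cross between heterozygotes with complete dominance, the expected phenotypic ratio is 3:1.
Expected counts for N = 481 under a 3:1 ratio (total parts = 4):
  white: 481 × 3/4 = 360.75
  yellow: 481 × 1/4 = 120.25
χ² = Σ (O − E)² / E
  white: (306 − 360.75)² / 360.75 = 8.3093
  yellow: (175 − 120.25)² / 120.25 = 24.9278
χ² = 8.3093 + 24.9278 = 33.2371 ≈ 33.237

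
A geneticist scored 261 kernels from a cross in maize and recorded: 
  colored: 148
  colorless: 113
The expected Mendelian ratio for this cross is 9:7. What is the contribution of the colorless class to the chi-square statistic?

0.012

Total ratio parts = 16. Expected numbers out of 261:
  colored: 261 × 9/16 = 146.8125
  colorless: 261 × 7/16 = 114.1875
Contribution of colorless: (113 − 114.1875)² / 114.1875 = 0.0123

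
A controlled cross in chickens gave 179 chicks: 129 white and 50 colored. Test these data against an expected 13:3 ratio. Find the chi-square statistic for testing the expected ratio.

9.908

The 13:3 ratio has 16 parts, so with N = 179 the expected counts are:
  white: 179 × 13/16 = 145.4375
  colored: 179 × 3/16 = 33.5625
χ² = Σ (O − E)² / E
  white: (129 − 145.4375)² / 145.4375 = 1.8578
  colored: (50 − 33.5625)² / 33.5625 = 8.0504
χ² = 1.8578 + 8.0504 = 9.9082 ≈ 9.908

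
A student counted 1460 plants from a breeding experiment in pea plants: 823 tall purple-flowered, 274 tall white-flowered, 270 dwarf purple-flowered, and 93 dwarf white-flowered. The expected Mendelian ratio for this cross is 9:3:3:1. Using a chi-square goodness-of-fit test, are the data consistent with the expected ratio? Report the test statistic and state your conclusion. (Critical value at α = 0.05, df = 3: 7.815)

0.089; consistent

The 9:3:3:1 ratio has 16 parts, so with N = 1460 the expected counts are:
  tall purple-flowered: 1460 × 9/16 = 821.25
  tall white-flowered: 1460 × 3/16 = 273.75
  dwarf purple-flowered: 1460 × 3/16 = 273.75
  dwarf white-flowered: 1460 × 1/16 = 91.25
χ² = Σ (O − E)² / E
  tall purple-flowered: (823 − 821.25)² / 821.25 = 0.0037
  tall white-flowered: (274 − 273.75)² / 273.75 = 0.0002
  dwarf purple-flowered: (270 − 273.75)² / 273.75 = 0.0514
  dwarf white-flowered: (93 − 91.25)² / 91.25 = 0.0336
χ² = 0.0037 + 0.0002 + 0.0514 + 0.0336 = 0.0889 ≈ 0.089
Degrees of freedom = 4 − 1 = 3; critical value at α = 0.05 is 7.815.
Since 0.089 < 7.815, we fail to reject the null hypothesis — the data are consistent with the 9:3:3:1 ratio.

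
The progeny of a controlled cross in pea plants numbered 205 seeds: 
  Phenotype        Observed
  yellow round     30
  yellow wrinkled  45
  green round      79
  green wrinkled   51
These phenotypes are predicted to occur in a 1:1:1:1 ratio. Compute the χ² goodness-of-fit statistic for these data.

24.600

The 1:1:1:1 ratio has 4 parts, so with N = 205 the expected counts are:
  yellow round: 205 × 1/4 = 51.25
  yellow wrinkled: 205 × 1/4 = 51.25
  green round: 205 × 1/4 = 51.25
  green wrinkled: 205 × 1/4 = 51.25
χ² = Σ (O − E)² / E
  yellow round: (30 − 51.25)² / 51.25 = 8.8110
  yellow wrinkled: (45 − 51.25)² / 51.25 = 0.7622
  green round: (79 − 51.25)² / 51.25 = 15.0256
  green wrinkled: (51 − 51.25)² / 51.25 = 0.0012
χ² = 8.8110 + 0.7622 + 15.0256 + 0.0012 = 24.600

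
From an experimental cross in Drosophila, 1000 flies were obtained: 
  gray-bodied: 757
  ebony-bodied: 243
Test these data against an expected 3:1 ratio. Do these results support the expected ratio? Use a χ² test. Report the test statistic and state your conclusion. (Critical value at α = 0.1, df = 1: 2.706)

Under the 3:1 hypothesis (Σ ratio = 4, N = 1000):
  gray-bodied: 1000 × 3/4 = 750
  ebony-bodied: 1000 × 1/4 = 250
χ² = Σ (O − E)² / E
  gray-bodied: (757 − 750)² / 750 = 0.0653
  ebony-bodied: (243 − 250)² / 250 = 0.1960
χ² = 0.0653 + 0.1960 = 0.2613 ≈ 0.261
Degrees of freedom = 2 − 1 = 1; critical value at α = 0.1 is 2.706.
Since 0.261 < 2.706, we fail to reject the null hypothesis — the data are consistent with the 3:1 ratio.

0.261; consistent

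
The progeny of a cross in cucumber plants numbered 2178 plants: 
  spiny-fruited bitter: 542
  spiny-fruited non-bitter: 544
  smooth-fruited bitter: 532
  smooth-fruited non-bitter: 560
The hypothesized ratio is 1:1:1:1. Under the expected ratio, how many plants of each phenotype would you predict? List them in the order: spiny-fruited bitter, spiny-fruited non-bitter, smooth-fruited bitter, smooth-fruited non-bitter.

Under the 1:1:1:1 hypothesis (Σ ratio = 4, N = 2178):
  spiny-fruited bitter: 2178 × 1/4 = 544.5
  spiny-fruited non-bitter: 2178 × 1/4 = 544.5
  smooth-fruited bitter: 2178 × 1/4 = 544.5
  smooth-fruited non-bitter: 2178 × 1/4 = 544.5

544.5, 544.5, 544.5, 544.5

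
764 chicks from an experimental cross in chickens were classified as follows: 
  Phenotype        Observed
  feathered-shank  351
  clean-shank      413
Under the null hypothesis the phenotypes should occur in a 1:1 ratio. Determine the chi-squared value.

5.031

Total ratio parts = 2. Expected numbers out of 764:
  feathered-shank: 764 × 1/2 = 382
  clean-shank: 764 × 1/2 = 382
χ² = Σ (O − E)² / E
  feathered-shank: (351 − 382)² / 382 = 2.5157
  clean-shank: (413 − 382)² / 382 = 2.5157
χ² = 2.5157 + 2.5157 = 5.0314 ≈ 5.031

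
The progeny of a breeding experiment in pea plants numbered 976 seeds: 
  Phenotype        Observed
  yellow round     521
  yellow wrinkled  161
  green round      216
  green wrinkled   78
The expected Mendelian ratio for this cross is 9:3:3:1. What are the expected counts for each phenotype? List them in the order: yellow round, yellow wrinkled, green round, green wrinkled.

Under the 9:3:3:1 hypothesis (Σ ratio = 16, N = 976):
  yellow round: 976 × 9/16 = 549
  yellow wrinkled: 976 × 3/16 = 183
  green round: 976 × 3/16 = 183
  green wrinkled: 976 × 1/16 = 61

549, 183, 183, 61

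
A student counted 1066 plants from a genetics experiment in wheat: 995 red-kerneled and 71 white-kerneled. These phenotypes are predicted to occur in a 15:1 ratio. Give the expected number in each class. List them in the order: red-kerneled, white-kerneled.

Total ratio parts = 16. Expected numbers out of 1066:
  red-kerneled: 1066 × 15/16 = 999.375
  white-kerneled: 1066 × 1/16 = 66.625

999.375, 66.625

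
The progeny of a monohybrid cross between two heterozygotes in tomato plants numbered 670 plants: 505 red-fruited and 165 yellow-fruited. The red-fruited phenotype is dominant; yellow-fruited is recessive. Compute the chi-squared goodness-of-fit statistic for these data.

For a monohybrid cross between heterozygotes with complete dominance, the expected phenotypic ratio is 3:1.
Total ratio parts = 4. Expected numbers out of 670:
  red-fruited: 670 × 3/4 = 502.5
  yellow-fruited: 670 × 1/4 = 167.5
χ² = Σ (O − E)² / E
  red-fruited: (505 − 502.5)² / 502.5 = 0.0124
  yellow-fruited: (165 − 167.5)² / 167.5 = 0.0373
χ² = 0.0124 + 0.0373 = 0.0497 ≈ 0.050

0.050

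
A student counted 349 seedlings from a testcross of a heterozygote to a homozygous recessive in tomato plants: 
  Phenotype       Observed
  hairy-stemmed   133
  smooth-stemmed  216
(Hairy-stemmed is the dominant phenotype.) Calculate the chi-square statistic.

A testcross of a heterozygote (Aa × aa) gives a 1:1 phenotypic ratio.
Total ratio parts = 2. Expected numbers out of 349:
  hairy-stemmed: 349 × 1/2 = 174.5
  smooth-stemmed: 349 × 1/2 = 174.5
χ² = Σ (O − E)² / E
  hairy-stemmed: (133 − 174.5)² / 174.5 = 9.8696
  smooth-stemmed: (216 − 174.5)² / 174.5 = 9.8696
χ² = 9.8696 + 9.8696 = 19.7392 ≈ 19.739

19.739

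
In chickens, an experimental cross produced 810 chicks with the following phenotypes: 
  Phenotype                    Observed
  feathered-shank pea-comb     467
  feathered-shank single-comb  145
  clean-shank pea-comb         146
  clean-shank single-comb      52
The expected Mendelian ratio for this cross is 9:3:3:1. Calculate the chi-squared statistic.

0.860

Expected counts for N = 810 under a 9:3:3:1 ratio (total parts = 16):
  feathered-shank pea-comb: 810 × 9/16 = 455.625
  feathered-shank single-comb: 810 × 3/16 = 151.875
  clean-shank pea-comb: 810 × 3/16 = 151.875
  clean-shank single-comb: 810 × 1/16 = 50.625
χ² = Σ (O − E)² / E
  feathered-shank pea-comb: (467 − 455.625)² / 455.625 = 0.2840
  feathered-shank single-comb: (145 − 151.875)² / 151.875 = 0.3112
  clean-shank pea-comb: (146 − 151.875)² / 151.875 = 0.2273
  clean-shank single-comb: (52 − 50.625)² / 50.625 = 0.0373
χ² = 0.2840 + 0.3112 + 0.2273 + 0.0373 = 0.8598 ≈ 0.860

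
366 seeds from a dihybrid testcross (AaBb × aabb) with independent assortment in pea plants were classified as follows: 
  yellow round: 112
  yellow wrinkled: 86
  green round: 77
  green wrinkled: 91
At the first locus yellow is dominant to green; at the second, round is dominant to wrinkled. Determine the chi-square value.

A dihybrid testcross with independent assortment gives a 1:1:1:1 ratio.
Total ratio parts = 4. Expected numbers out of 366:
  yellow round: 366 × 1/4 = 91.5
  yellow wrinkled: 366 × 1/4 = 91.5
  green round: 366 × 1/4 = 91.5
  green wrinkled: 366 × 1/4 = 91.5
χ² = Σ (O − E)² / E
  yellow round: (112 − 91.5)² / 91.5 = 4.5929
  yellow wrinkled: (86 − 91.5)² / 91.5 = 0.3306
  green round: (77 − 91.5)² / 91.5 = 2.2978
  green wrinkled: (91 − 91.5)² / 91.5 = 0.0027
χ² = 4.5929 + 0.3306 + 2.2978 + 0.0027 = 7.224

7.224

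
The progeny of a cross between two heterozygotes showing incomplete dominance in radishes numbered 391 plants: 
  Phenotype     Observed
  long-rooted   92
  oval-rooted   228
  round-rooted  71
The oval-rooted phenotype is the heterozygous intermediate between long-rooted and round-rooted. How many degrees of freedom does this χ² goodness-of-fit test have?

2

With incomplete dominance, a heterozygote × heterozygote cross gives a 1:2:1 phenotypic ratio.
A goodness-of-fit test with 3 phenotype classes has df = 3 − 1 = 2.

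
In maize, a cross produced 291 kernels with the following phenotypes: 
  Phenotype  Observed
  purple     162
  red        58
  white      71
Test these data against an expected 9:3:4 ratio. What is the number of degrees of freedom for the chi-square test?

2

A goodness-of-fit test with 3 phenotype classes has df = 3 − 1 = 2.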